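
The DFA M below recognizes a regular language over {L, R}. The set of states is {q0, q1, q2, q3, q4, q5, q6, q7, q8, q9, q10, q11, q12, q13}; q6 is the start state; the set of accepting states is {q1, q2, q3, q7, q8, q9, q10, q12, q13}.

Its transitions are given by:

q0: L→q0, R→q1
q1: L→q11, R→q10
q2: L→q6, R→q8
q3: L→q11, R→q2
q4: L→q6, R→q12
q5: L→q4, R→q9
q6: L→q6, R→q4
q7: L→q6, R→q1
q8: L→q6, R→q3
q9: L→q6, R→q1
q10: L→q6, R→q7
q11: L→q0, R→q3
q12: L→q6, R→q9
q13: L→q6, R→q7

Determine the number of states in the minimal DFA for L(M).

6

States {q5,q13} cannot be reached from the start state, so discard them.
Start with accepting vs non-accepting: {q1,q2,q3,q7,q8,q9,q10,q12} | {q0,q4,q6,q11}.
On input R, block {q0,q4,q6,q11} splits into {q0,q4,q11} and {q6}.
Split {q1,q2,q3,q7,q8,q9,q10,q12} by δ(·,L) → {q2,q7,q8,q9,q10,q12} and {q1,q3}.
On input R, block {q2,q7,q8,q9,q10,q12} splits into {q2,q10,q12} and {q7,q8,q9}.
On input L, block {q0,q4,q11} splits into {q0,q11} and {q4}.
No further refinement is possible. Final partition (6 blocks): {q2,q10,q12} | {q0,q11} | {q6} | {q1,q3} | {q7,q8,q9} | {q4}.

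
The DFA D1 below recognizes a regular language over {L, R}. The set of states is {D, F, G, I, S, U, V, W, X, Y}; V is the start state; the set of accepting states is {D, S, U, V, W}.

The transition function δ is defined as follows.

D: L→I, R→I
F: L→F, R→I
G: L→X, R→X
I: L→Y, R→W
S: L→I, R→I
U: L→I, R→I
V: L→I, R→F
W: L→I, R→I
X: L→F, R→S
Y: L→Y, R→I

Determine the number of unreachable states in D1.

5

BFS from V reaches {F, I, V, W, Y}; the 5 state(s) D, G, S, U, X are never visited.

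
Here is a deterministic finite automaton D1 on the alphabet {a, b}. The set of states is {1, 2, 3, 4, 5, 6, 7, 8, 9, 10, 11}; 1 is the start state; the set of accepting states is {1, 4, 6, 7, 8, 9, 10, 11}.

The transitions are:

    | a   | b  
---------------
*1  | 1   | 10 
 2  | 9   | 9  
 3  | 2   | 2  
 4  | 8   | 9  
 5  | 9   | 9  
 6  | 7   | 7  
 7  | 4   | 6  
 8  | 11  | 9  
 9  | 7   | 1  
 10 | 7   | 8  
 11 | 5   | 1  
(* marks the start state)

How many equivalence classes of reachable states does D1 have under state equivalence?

9

Reachable states from the start: {1,4,5,6,7,8,9,10,11}. Unreachable: {2,3} — drop them.
P0 = {1,4,6,7,8,9,10,11} | {5}.
Refine {1,4,6,7,8,9,10,11} on symbol a: members go to different blocks, giving {1,4,6,7,8,9,10} and {11}.
On input a, block {1,4,6,7,8,9,10} splits into {1,4,6,7,9,10} and {8}.
Refine {1,4,6,7,9,10} on symbol a: members go to different blocks, giving {1,6,7,9,10} and {4}.
Split {1,6,7,9,10} by δ(·,a) → {1,6,9,10} and {7}.
Refine {1,6,9,10} on symbol a: members go to different blocks, giving {6,9,10} and {1}.
Refine {6,9,10} on symbol b: members go to different blocks, giving {6} and {9} and {10}.
No further refinement is possible. Final partition (9 blocks): {6} | {5} | {11} | {8} | {4} | {7} | {1} | {9} | {10}.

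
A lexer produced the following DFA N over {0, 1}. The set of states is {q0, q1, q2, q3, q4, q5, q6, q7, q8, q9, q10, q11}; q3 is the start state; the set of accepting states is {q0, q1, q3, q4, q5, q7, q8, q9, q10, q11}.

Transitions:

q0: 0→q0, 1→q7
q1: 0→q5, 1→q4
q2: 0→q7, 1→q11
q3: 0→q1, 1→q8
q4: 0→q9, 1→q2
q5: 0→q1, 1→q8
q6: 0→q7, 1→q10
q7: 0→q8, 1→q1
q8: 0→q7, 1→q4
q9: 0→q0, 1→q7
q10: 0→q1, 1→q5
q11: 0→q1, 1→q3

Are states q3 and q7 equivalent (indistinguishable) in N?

Yes

First remove the unreachable states {q6,q10}; 10 states remain.
Start with accepting vs non-accepting: {q0,q1,q3,q4,q5,q7,q8,q9,q11} | {q2}.
On input 1, block {q0,q1,q3,q4,q5,q7,q8,q9,q11} splits into {q0,q1,q3,q5,q7,q8,q9,q11} and {q4}.
Refine {q0,q1,q3,q5,q7,q8,q9,q11} on symbol 1: members go to different blocks, giving {q0,q3,q5,q7,q9,q11} and {q1,q8}.
On input 0, block {q0,q3,q5,q7,q9,q11} splits into {q3,q5,q7,q11} and {q0,q9}.
Refine {q3,q5,q7,q11} on symbol 1: members go to different blocks, giving {q3,q5,q7} and {q11}.
Stable partition: {q3,q5,q7} | {q2} | {q4} | {q1,q8} | {q0,q9} | {q11} — 6 equivalence classes.
q3 and q7 lie in the same block of the stable partition, so they are equivalent — no string distinguishes them.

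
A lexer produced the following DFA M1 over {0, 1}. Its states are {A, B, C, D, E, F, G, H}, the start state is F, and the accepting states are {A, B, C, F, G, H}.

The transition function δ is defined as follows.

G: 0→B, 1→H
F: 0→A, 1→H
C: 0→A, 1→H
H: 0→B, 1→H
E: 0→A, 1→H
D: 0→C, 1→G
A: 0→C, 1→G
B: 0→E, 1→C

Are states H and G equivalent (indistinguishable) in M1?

Yes

Reachable states from the start: {A,B,C,E,F,G,H}. Unreachable: {D} — drop them.
Initial partition by acceptance: {A,B,C,F,G,H} | {E}.
On input 0, block {A,B,C,F,G,H} splits into {A,C,F,G,H} and {B}.
On input 0, block {A,C,F,G,H} splits into {A,C,F} and {G,H}.
No further refinement is possible. Final partition (4 blocks): {A,C,F} | {E} | {B} | {G,H}.
H and G lie in the same block of the stable partition, so they are equivalent — no string distinguishes them.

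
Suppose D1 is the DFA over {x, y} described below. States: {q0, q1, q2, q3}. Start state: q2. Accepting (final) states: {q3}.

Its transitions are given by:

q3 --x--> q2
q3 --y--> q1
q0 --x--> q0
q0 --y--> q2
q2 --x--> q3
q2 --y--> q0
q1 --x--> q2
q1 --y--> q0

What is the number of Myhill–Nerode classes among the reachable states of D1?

All states are reachable from the start state.
Initial partition by acceptance: {q3} | {q0,q1,q2}.
On input x, block {q0,q1,q2} splits into {q0,q1} and {q2}.
On input x, block {q0,q1} splits into {q0} and {q1}.
The partition is now stable with 4 blocks: {q3} | {q0} | {q2} | {q1}.

4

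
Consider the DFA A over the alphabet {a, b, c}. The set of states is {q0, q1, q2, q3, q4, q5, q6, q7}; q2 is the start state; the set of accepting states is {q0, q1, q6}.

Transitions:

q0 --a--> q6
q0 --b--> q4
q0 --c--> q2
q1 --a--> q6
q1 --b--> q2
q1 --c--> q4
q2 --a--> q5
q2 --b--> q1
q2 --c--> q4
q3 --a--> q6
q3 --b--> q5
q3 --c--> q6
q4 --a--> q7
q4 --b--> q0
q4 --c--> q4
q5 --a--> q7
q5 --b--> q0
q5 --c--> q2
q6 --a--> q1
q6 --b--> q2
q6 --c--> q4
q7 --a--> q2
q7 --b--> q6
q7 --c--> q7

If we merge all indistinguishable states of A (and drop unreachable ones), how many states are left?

First remove the unreachable states {q3}; 7 states remain.
P0 = {q0,q1,q6} | {q2,q4,q5,q7}.
No further refinement is possible. Final partition (2 blocks): {q0,q1,q6} | {q2,q4,q5,q7}.

2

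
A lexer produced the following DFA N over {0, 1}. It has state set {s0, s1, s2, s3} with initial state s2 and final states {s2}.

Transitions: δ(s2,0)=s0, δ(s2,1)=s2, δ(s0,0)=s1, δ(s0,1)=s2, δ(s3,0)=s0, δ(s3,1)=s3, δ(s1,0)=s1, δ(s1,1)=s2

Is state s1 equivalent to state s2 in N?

First remove the unreachable states {s3}; 3 states remain.
P0 = {s2} | {s0,s1}.
Stable partition: {s2} | {s0,s1} — 2 equivalence classes.
s1 and s2 end up in different blocks, so they are distinguishable. For instance, the string 'ε' is accepted from only s2.

No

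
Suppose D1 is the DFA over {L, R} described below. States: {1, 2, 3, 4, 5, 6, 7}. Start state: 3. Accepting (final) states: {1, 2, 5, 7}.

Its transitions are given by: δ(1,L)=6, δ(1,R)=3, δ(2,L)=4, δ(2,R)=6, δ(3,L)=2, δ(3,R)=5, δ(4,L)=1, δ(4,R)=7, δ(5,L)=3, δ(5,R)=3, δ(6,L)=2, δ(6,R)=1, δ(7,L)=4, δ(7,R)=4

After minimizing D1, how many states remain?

2

All states are reachable from the start state.
Start with accepting vs non-accepting: {1,2,5,7} | {3,4,6}.
Stable partition: {1,2,5,7} | {3,4,6} — 2 equivalence classes.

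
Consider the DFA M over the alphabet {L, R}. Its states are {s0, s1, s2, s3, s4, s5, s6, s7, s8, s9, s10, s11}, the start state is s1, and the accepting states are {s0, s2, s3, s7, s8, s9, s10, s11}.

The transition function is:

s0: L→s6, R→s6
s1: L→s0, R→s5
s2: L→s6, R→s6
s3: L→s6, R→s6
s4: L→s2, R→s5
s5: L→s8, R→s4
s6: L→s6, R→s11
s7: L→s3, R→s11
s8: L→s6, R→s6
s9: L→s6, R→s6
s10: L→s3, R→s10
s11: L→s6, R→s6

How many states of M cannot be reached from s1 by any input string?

BFS from s1 reaches {s0, s1, s2, s4, s5, s6, s8, s11}; the 4 state(s) s3, s7, s9, s10 are never visited.

4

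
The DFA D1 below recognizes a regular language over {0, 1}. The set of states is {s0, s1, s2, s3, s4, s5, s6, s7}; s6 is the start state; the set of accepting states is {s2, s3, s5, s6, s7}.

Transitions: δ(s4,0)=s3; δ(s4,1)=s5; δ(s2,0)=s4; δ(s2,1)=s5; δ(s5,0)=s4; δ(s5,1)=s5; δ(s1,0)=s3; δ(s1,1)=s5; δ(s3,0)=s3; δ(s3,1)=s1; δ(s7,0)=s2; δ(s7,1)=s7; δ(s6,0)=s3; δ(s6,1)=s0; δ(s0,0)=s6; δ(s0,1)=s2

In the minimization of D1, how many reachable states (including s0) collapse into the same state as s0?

Reachable states from the start: {s0,s1,s2,s3,s4,s5,s6}. Unreachable: {s7} — drop them.
Start with accepting vs non-accepting: {s2,s3,s5,s6} | {s0,s1,s4}.
Refine {s2,s3,s5,s6} on symbol 0: members go to different blocks, giving {s2,s5} and {s3,s6}.
The partition is now stable with 3 blocks: {s2,s5} | {s0,s1,s4} | {s3,s6}.
State s0 belongs to the block {s0,s1,s4}, which has 3 states.

3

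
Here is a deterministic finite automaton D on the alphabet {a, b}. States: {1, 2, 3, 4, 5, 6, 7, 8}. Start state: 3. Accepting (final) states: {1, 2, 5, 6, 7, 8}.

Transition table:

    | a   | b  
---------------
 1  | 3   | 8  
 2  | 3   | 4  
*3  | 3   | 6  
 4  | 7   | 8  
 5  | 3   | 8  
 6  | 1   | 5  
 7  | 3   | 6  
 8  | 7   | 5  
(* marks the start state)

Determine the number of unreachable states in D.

2

No path from 3 leads to 2, 4; the other 6 states are all reachable.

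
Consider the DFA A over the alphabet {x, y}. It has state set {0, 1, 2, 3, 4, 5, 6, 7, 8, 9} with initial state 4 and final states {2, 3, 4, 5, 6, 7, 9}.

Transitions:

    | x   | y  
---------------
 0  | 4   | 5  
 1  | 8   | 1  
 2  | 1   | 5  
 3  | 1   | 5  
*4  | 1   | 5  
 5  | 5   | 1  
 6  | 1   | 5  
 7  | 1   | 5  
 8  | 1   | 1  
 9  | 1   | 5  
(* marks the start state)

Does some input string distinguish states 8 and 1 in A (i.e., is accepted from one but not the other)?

First remove the unreachable states {0,2,3,6,7,9}; 4 states remain.
P0 = {4,5} | {1,8}.
On input x, block {4,5} splits into {4} and {5}.
No further refinement is possible. Final partition (3 blocks): {4} | {1,8} | {5}.
8 and 1 lie in the same block of the stable partition, so they are equivalent — no string distinguishes them.

No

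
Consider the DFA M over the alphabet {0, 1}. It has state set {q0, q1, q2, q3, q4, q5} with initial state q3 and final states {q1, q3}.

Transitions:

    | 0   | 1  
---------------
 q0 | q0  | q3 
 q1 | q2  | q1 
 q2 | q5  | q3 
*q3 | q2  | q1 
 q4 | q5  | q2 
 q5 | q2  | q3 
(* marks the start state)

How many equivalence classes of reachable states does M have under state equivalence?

2

Reachable states from the start: {q1,q2,q3,q5}. Unreachable: {q0,q4} — drop them.
P0 = {q1,q3} | {q2,q5}.
The partition is now stable with 2 blocks: {q1,q3} | {q2,q5}.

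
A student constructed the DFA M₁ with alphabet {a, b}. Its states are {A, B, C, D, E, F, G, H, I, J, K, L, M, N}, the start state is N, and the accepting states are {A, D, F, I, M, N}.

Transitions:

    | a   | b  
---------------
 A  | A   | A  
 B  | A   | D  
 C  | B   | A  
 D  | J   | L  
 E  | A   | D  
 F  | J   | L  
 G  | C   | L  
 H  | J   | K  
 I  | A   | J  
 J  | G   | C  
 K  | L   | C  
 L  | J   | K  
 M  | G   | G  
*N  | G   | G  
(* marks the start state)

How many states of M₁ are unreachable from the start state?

5

Starting at N and following transitions, the reachable set is {A, B, C, D, G, J, K, L, N}. That leaves E, F, H, I, M unreachable — 5 in total.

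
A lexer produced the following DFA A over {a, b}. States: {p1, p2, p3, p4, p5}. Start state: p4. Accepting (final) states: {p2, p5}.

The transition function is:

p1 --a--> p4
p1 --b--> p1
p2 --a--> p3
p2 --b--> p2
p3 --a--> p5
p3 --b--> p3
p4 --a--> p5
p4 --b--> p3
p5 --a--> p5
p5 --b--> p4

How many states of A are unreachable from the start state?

BFS from p4 reaches {p3, p4, p5}; the 2 state(s) p1, p2 are never visited.

2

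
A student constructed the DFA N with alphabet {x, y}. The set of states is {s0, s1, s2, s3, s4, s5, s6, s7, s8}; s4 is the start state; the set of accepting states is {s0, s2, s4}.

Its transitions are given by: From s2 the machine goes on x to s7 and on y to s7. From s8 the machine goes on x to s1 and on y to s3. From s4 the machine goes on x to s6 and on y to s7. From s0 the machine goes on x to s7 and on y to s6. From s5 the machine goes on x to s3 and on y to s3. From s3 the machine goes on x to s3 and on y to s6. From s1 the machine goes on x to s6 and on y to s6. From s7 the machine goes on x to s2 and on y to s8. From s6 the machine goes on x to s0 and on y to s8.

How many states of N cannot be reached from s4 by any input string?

1

BFS from s4 reaches {s0, s1, s2, s3, s4, s6, s7, s8}; the 1 state(s) s5 are never visited.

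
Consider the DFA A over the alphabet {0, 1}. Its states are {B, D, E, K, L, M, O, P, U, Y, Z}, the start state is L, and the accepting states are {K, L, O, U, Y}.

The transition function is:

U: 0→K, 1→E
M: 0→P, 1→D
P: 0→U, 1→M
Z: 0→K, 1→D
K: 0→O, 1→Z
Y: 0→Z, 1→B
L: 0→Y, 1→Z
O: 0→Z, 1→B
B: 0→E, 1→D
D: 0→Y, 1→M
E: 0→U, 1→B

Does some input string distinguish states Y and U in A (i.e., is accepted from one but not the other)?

Every state is reachable, so we keep all 11.
Initial partition by acceptance: {K,L,O,U,Y} | {B,D,E,M,P,Z}.
On input 0, block {K,L,O,U,Y} splits into {K,L,U} and {O,Y}.
Refine {K,L,U} on symbol 0: members go to different blocks, giving {K,L} and {U}.
On input 0, block {B,D,E,M,P,Z} splits into {B,M} and {E,P} and {D} and {Z}.
Stable partition: {K,L} | {B,M} | {O,Y} | {U} | {E,P} | {D} | {Z} — 7 equivalence classes.
Y and U end up in different blocks, so they are distinguishable. For instance, the string '0' is accepted from only U.

Yes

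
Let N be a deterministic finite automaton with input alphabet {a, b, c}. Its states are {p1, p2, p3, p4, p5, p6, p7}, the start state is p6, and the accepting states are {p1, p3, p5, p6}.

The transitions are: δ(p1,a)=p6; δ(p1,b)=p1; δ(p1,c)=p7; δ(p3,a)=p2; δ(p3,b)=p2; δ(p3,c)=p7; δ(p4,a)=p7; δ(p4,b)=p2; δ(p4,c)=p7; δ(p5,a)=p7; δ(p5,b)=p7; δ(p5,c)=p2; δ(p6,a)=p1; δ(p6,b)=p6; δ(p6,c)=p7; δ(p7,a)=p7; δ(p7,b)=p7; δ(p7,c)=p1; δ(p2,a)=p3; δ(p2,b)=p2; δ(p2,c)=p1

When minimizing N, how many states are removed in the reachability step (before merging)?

Starting at p6 and following transitions, the reachable set is {p1, p6, p7}. That leaves p2, p3, p4, p5 unreachable — 4 in total.

4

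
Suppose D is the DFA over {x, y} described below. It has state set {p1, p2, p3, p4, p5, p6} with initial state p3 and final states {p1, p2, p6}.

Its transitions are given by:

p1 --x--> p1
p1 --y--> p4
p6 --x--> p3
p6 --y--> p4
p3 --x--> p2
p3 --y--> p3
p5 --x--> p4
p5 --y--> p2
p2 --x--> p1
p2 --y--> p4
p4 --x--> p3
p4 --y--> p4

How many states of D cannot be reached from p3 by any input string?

Starting at p3 and following transitions, the reachable set is {p1, p2, p3, p4}. That leaves p5, p6 unreachable — 2 in total.

2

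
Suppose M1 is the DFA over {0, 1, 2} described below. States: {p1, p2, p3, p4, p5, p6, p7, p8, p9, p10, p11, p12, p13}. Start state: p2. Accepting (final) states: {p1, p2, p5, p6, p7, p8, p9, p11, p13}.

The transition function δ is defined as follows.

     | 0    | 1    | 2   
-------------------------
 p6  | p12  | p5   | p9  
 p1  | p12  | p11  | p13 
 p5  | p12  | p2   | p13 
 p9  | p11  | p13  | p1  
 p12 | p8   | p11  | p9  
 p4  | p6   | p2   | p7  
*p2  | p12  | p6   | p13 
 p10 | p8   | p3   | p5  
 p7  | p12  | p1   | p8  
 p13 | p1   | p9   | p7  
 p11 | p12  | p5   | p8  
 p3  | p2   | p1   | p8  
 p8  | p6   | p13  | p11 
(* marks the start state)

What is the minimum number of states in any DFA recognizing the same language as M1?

3

States {p3,p4,p10} cannot be reached from the start state, so discard them.
P0 = {p1,p2,p5,p6,p7,p8,p9,p11,p13} | {p12}.
Refine {p1,p2,p5,p6,p7,p8,p9,p11,p13} on symbol 0: members go to different blocks, giving {p1,p2,p5,p6,p7,p11} and {p8,p9,p13}.
The partition is now stable with 3 blocks: {p1,p2,p5,p6,p7,p11} | {p12} | {p8,p9,p13}.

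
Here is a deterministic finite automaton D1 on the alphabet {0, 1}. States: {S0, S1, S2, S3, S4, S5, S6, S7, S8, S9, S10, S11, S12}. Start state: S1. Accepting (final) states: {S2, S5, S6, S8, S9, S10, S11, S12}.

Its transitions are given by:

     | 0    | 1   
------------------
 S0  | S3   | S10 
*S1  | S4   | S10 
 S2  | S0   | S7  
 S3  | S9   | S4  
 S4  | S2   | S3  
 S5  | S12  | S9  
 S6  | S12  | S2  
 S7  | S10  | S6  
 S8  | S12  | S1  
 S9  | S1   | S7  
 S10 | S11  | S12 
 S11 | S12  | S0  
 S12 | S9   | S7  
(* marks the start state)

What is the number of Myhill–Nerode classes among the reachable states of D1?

States {S5,S8} cannot be reached from the start state, so discard them.
Initial partition by acceptance: {S2,S6,S9,S10,S11,S12} | {S0,S1,S3,S4,S7}.
Split {S2,S6,S9,S10,S11,S12} by δ(·,0) → {S6,S10,S11,S12} and {S2,S9}.
Split {S6,S10,S11,S12} by δ(·,0) → {S6,S10,S11} and {S12}.
On input 0, block {S6,S10,S11} splits into {S6,S11} and {S10}.
On input 1, block {S6,S11} splits into {S6} and {S11}.
On input 0, block {S0,S1,S3,S4,S7} splits into {S0,S1} and {S3,S4} and {S7}.
No further refinement is possible. Final partition (8 blocks): {S6} | {S0,S1} | {S2,S9} | {S12} | {S10} | {S11} | {S3,S4} | {S7}.

8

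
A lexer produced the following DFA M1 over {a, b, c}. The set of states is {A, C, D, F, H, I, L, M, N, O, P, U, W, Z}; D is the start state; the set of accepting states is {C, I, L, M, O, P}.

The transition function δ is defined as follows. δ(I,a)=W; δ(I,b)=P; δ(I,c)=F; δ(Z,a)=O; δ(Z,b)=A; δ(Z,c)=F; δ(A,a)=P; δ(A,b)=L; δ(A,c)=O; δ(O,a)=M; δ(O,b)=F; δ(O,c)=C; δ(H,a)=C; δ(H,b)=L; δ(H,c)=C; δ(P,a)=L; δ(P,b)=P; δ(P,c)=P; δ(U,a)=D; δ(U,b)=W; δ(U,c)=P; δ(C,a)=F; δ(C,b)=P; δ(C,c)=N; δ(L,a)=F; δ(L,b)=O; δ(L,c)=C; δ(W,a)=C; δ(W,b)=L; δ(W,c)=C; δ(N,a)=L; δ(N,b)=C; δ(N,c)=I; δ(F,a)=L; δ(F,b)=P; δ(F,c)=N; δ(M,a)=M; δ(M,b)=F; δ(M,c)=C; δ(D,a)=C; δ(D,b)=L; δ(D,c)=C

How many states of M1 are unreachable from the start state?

4

BFS from D reaches {C, D, F, I, L, M, N, O, P, W}; the 4 state(s) A, H, U, Z are never visited.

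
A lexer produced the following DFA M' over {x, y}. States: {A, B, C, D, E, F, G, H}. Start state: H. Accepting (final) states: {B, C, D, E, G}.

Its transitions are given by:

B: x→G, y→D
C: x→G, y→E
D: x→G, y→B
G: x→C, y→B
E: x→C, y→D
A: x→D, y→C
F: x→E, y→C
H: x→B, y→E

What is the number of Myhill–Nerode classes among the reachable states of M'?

2

Reachable states from the start: {B,C,D,E,G,H}. Unreachable: {A,F} — drop them.
P0 = {B,C,D,E,G} | {H}.
Stable partition: {B,C,D,E,G} | {H} — 2 equivalence classes.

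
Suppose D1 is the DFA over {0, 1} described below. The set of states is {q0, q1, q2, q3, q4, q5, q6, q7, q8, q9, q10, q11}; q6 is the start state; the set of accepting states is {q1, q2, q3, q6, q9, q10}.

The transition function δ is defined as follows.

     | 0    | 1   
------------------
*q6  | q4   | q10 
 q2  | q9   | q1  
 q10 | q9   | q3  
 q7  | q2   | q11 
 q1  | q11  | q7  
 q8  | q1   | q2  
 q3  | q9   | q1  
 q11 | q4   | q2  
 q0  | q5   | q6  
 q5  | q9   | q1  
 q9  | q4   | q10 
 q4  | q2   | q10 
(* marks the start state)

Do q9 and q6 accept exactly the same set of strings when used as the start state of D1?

First remove the unreachable states {q0,q5,q8}; 9 states remain.
P0 = {q1,q2,q3,q6,q9,q10} | {q4,q7,q11}.
Split {q1,q2,q3,q6,q9,q10} by δ(·,0) → {q1,q6,q9} and {q2,q3,q10}.
Refine {q1,q6,q9} on symbol 1: members go to different blocks, giving {q6,q9} and {q1}.
On input 0, block {q4,q7,q11} splits into {q4,q7} and {q11}.
Refine {q4,q7} on symbol 1: members go to different blocks, giving {q4} and {q7}.
Split {q2,q3,q10} by δ(·,1) → {q2,q3} and {q10}.
No further refinement is possible. Final partition (7 blocks): {q6,q9} | {q4} | {q2,q3} | {q1} | {q11} | {q7} | {q10}.
q9 and q6 lie in the same block of the stable partition, so they are equivalent — no string distinguishes them.

Yes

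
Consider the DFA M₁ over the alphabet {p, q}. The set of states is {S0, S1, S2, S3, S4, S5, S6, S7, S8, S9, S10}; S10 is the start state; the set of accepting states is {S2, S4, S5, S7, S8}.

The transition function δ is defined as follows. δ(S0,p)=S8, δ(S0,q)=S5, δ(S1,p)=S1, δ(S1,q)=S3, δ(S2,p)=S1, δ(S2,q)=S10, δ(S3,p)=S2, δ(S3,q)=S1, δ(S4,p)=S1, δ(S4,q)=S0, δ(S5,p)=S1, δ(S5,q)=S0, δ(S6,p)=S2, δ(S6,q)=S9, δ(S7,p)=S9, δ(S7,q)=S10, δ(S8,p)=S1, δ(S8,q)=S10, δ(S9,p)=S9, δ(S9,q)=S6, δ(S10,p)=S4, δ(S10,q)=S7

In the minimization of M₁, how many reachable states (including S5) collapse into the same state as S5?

5

All states are reachable from the start state.
P0 = {S2,S4,S5,S7,S8} | {S0,S1,S3,S6,S9,S10}.
Refine {S0,S1,S3,S6,S9,S10} on symbol p: members go to different blocks, giving {S0,S3,S6,S10} and {S1,S9}.
On input q, block {S0,S3,S6,S10} splits into {S0,S10} and {S3,S6}.
No further refinement is possible. Final partition (4 blocks): {S2,S4,S5,S7,S8} | {S0,S10} | {S1,S9} | {S3,S6}.
The equivalence class containing S5 is {S2,S4,S5,S7,S8}, of size 5.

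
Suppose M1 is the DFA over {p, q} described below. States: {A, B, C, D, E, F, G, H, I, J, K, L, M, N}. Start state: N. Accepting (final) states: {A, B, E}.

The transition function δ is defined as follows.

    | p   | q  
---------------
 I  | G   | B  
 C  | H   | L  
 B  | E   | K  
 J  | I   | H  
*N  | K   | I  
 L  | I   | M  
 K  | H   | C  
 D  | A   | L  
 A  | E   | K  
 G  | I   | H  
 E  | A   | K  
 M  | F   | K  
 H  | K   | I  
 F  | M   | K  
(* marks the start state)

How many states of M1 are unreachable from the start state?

BFS from N reaches {A, B, C, E, F, G, H, I, K, L, M, N}; the 2 state(s) D, J are never visited.

2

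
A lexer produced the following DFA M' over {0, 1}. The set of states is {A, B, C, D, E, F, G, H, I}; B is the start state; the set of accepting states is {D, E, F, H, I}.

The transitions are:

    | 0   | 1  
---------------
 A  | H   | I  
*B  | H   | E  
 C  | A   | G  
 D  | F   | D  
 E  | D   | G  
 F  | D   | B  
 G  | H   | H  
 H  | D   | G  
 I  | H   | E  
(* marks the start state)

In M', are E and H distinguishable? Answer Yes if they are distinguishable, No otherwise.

Reachable states from the start: {B,D,E,F,G,H}. Unreachable: {A,C,I} — drop them.
P0 = {D,E,F,H} | {B,G}.
Split {D,E,F,H} by δ(·,1) → {E,F,H} and {D}.
The partition is now stable with 3 blocks: {E,F,H} | {B,G} | {D}.
E and H lie in the same block of the stable partition, so they are equivalent — no string distinguishes them.

No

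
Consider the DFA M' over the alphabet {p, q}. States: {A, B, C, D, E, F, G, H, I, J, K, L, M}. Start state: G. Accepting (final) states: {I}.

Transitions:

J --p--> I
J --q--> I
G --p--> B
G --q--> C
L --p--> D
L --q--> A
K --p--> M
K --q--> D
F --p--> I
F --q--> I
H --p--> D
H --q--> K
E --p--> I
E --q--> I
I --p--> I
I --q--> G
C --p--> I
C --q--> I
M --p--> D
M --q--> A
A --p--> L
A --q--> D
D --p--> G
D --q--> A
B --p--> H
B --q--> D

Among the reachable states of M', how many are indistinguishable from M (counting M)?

3

Reachable states from the start: {A,B,C,D,G,H,I,K,L,M}. Unreachable: {E,F,J} — drop them.
Initial partition by acceptance: {I} | {A,B,C,D,G,H,K,L,M}.
Refine {A,B,C,D,G,H,K,L,M} on symbol p: members go to different blocks, giving {A,B,D,G,H,K,L,M} and {C}.
Refine {A,B,D,G,H,K,L,M} on symbol q: members go to different blocks, giving {A,B,D,H,K,L,M} and {G}.
Refine {A,B,D,H,K,L,M} on symbol p: members go to different blocks, giving {A,B,H,K,L,M} and {D}.
On input p, block {A,B,H,K,L,M} splits into {A,B,K} and {H,L,M}.
No further refinement is possible. Final partition (6 blocks): {I} | {A,B,K} | {C} | {G} | {D} | {H,L,M}.
State M belongs to the block {H,L,M}, which has 3 states.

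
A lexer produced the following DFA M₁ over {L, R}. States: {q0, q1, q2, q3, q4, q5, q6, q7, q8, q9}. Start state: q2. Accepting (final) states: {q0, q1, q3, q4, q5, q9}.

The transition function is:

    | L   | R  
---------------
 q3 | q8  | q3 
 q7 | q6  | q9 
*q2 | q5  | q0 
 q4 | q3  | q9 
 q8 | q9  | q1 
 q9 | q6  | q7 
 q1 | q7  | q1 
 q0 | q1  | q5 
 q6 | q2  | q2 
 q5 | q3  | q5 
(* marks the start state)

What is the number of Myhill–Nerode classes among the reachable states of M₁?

9

States {q4} cannot be reached from the start state, so discard them.
Start with accepting vs non-accepting: {q0,q1,q3,q5,q9} | {q2,q6,q7,q8}.
On input L, block {q0,q1,q3,q5,q9} splits into {q1,q3,q9} and {q0,q5}.
Refine {q1,q3,q9} on symbol R: members go to different blocks, giving {q1,q3} and {q9}.
On input L, block {q2,q6,q7,q8} splits into {q6,q7} and {q2} and {q8}.
On input L, block {q1,q3} splits into {q1} and {q3}.
Refine {q6,q7} on symbol L: members go to different blocks, giving {q6} and {q7}.
Split {q0,q5} by δ(·,L) → {q0} and {q5}.
Stable partition: {q1} | {q6} | {q0} | {q9} | {q2} | {q8} | {q3} | {q7} | {q5} — 9 equivalence classes.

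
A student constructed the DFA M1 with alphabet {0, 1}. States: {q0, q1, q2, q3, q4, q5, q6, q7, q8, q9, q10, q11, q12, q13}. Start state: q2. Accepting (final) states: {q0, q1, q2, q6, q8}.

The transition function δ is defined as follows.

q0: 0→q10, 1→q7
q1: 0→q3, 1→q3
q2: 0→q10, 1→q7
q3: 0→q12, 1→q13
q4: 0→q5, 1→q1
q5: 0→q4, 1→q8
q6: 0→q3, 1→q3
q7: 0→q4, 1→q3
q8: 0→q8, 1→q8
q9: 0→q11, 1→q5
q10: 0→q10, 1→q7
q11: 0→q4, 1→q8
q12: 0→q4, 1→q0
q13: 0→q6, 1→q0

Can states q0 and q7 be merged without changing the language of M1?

No

States {q9,q11} cannot be reached from the start state, so discard them.
Initial partition by acceptance: {q0,q1,q2,q6,q8} | {q3,q4,q5,q7,q10,q12,q13}.
On input 0, block {q0,q1,q2,q6,q8} splits into {q0,q1,q2,q6} and {q8}.
Refine {q3,q4,q5,q7,q10,q12,q13} on symbol 0: members go to different blocks, giving {q3,q4,q5,q7,q10,q12} and {q13}.
Split {q3,q4,q5,q7,q10,q12} by δ(·,1) → {q4,q12} and {q7,q10} and {q3} and {q5}.
Refine {q0,q1,q2,q6} on symbol 0: members go to different blocks, giving {q0,q2} and {q1,q6}.
Refine {q4,q12} on symbol 0: members go to different blocks, giving {q4} and {q12}.
Split {q7,q10} by δ(·,0) → {q7} and {q10}.
No further refinement is possible. Final partition (10 blocks): {q0,q2} | {q4} | {q8} | {q13} | {q7} | {q3} | {q5} | {q1,q6} | {q12} | {q10}.
q0 and q7 end up in different blocks, so they are distinguishable. For instance, the string 'ε' is accepted from only q0.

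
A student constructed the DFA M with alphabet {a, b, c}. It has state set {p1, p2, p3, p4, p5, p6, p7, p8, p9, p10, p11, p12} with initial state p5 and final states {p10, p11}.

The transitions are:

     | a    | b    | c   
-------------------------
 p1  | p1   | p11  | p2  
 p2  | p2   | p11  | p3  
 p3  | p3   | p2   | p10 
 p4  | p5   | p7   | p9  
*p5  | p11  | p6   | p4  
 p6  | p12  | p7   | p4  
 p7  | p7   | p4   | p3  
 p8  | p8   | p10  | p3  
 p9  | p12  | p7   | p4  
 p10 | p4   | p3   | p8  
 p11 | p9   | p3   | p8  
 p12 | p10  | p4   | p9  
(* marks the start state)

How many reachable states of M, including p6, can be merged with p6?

Reachable states from the start: {p2,p3,p4,p5,p6,p7,p8,p9,p10,p11,p12}. Unreachable: {p1} — drop them.
Initial partition by acceptance: {p10,p11} | {p2,p3,p4,p5,p6,p7,p8,p9,p12}.
Split {p2,p3,p4,p5,p6,p7,p8,p9,p12} by δ(·,a) → {p2,p3,p4,p6,p7,p8,p9} and {p5,p12}.
On input a, block {p2,p3,p4,p6,p7,p8,p9} splits into {p2,p3,p7,p8} and {p4,p6,p9}.
Refine {p2,p3,p7,p8} on symbol b: members go to different blocks, giving {p2,p8} and {p3} and {p7}.
No further refinement is possible. Final partition (6 blocks): {p10,p11} | {p2,p8} | {p5,p12} | {p4,p6,p9} | {p3} | {p7}.
The equivalence class containing p6 is {p4,p6,p9}, of size 3.

3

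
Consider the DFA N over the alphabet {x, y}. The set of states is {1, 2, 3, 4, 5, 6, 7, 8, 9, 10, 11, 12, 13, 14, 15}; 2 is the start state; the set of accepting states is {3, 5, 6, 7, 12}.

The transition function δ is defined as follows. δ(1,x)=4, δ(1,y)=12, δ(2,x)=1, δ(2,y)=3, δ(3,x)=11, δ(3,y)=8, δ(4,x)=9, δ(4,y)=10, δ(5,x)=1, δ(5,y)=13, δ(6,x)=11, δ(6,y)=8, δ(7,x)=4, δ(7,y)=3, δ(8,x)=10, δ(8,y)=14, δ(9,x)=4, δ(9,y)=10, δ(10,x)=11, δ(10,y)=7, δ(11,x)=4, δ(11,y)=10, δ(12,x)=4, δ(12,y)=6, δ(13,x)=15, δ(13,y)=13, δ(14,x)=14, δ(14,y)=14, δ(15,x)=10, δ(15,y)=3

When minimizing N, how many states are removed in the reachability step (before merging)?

3

Starting at 2 and following transitions, the reachable set is {1, 2, 3, 4, 6, 7, 8, 9, 10, 11, 12, 14}. That leaves 5, 13, 15 unreachable — 3 in total.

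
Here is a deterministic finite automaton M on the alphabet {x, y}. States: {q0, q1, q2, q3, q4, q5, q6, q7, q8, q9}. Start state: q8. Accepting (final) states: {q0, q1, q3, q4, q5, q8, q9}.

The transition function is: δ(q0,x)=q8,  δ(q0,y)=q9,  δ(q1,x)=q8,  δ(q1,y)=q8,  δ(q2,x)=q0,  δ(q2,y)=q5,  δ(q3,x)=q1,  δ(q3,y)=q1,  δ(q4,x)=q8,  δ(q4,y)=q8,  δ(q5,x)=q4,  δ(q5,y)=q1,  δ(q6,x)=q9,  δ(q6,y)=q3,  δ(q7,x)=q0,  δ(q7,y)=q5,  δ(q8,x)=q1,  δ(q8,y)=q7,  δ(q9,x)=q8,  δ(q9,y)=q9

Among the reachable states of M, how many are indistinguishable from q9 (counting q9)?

2

Reachable states from the start: {q0,q1,q4,q5,q7,q8,q9}. Unreachable: {q2,q3,q6} — drop them.
Initial partition by acceptance: {q0,q1,q4,q5,q8,q9} | {q7}.
Split {q0,q1,q4,q5,q8,q9} by δ(·,y) → {q0,q1,q4,q5,q9} and {q8}.
Split {q0,q1,q4,q5,q9} by δ(·,x) → {q0,q1,q4,q9} and {q5}.
Refine {q0,q1,q4,q9} on symbol y: members go to different blocks, giving {q0,q9} and {q1,q4}.
No further refinement is possible. Final partition (5 blocks): {q0,q9} | {q7} | {q8} | {q5} | {q1,q4}.
The equivalence class containing q9 is {q0,q9}, of size 2.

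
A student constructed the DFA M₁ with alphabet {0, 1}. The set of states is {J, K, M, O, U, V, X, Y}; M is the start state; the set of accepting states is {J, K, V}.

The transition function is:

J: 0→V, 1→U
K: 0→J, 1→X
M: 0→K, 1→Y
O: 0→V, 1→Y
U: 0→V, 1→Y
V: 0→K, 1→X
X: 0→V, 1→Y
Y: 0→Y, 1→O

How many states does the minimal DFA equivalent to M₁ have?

P0 = {J,K,V} | {M,O,U,X,Y}.
On input 0, block {M,O,U,X,Y} splits into {M,O,U,X} and {Y}.
Stable partition: {J,K,V} | {M,O,U,X} | {Y} — 3 equivalence classes.

3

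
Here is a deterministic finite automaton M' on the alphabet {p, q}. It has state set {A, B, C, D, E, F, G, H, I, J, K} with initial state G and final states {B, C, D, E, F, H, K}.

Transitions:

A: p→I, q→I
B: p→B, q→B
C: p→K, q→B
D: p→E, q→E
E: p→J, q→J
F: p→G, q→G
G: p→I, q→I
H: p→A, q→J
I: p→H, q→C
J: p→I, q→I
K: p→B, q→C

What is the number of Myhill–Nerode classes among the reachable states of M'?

4

Reachable states from the start: {A,B,C,G,H,I,J,K}. Unreachable: {D,E,F} — drop them.
P0 = {B,C,H,K} | {A,G,I,J}.
Refine {B,C,H,K} on symbol p: members go to different blocks, giving {B,C,K} and {H}.
On input p, block {A,G,I,J} splits into {A,G,J} and {I}.
The partition is now stable with 4 blocks: {B,C,K} | {A,G,J} | {H} | {I}.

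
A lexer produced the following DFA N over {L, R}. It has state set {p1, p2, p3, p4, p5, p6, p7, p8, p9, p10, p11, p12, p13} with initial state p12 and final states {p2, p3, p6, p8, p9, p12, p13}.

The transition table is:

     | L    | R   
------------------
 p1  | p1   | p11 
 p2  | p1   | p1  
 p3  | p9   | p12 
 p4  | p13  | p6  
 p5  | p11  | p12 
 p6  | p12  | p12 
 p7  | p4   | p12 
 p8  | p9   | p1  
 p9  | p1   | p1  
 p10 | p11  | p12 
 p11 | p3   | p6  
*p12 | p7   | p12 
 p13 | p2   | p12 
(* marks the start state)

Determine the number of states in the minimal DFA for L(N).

First remove the unreachable states {p5,p8,p10}; 10 states remain.
P0 = {p2,p3,p6,p9,p12,p13} | {p1,p4,p7,p11}.
On input L, block {p2,p3,p6,p9,p12,p13} splits into {p2,p9,p12} and {p3,p6,p13}.
Refine {p2,p9,p12} on symbol R: members go to different blocks, giving {p2,p9} and {p12}.
Split {p1,p4,p7,p11} by δ(·,L) → {p1,p7} and {p4,p11}.
Split {p1,p7} by δ(·,L) → {p1} and {p7}.
Split {p3,p6,p13} by δ(·,L) → {p3,p13} and {p6}.
The partition is now stable with 7 blocks: {p2,p9} | {p1} | {p3,p13} | {p12} | {p4,p11} | {p7} | {p6}.

7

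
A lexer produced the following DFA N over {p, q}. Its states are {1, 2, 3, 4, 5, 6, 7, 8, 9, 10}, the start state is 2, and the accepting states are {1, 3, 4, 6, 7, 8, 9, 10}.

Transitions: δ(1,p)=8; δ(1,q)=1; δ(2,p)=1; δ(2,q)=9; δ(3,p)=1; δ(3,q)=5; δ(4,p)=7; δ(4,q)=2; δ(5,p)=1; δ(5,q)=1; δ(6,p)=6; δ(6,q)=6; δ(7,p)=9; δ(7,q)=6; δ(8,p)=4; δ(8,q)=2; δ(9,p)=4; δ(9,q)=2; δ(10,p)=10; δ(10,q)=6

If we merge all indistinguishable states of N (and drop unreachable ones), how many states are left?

6

States {3,5,10} cannot be reached from the start state, so discard them.
P0 = {1,4,6,7,8,9} | {2}.
On input q, block {1,4,6,7,8,9} splits into {1,6,7} and {4,8,9}.
Split {1,6,7} by δ(·,p) → {1,7} and {6}.
On input q, block {1,7} splits into {1} and {7}.
On input p, block {4,8,9} splits into {8,9} and {4}.
No further refinement is possible. Final partition (6 blocks): {1} | {2} | {8,9} | {6} | {7} | {4}.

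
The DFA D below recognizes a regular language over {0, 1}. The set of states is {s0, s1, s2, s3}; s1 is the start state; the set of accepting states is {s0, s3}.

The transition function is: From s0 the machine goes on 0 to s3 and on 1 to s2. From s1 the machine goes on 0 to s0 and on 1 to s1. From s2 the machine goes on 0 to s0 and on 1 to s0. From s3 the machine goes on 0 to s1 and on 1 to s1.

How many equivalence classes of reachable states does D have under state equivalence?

4

P0 = {s0,s3} | {s1,s2}.
Split {s0,s3} by δ(·,0) → {s0} and {s3}.
Split {s1,s2} by δ(·,1) → {s1} and {s2}.
The partition is now stable with 4 blocks: {s0} | {s1} | {s3} | {s2}.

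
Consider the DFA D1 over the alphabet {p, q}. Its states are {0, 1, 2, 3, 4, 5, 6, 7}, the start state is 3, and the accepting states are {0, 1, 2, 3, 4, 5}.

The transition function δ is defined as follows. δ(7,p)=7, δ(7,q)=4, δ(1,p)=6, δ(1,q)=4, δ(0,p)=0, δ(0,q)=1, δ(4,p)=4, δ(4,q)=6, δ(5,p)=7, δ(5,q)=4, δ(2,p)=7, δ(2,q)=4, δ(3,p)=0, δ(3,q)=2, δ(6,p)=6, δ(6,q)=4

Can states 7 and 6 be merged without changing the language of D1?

First remove the unreachable states {5}; 7 states remain.
P0 = {0,1,2,3,4} | {6,7}.
On input p, block {0,1,2,3,4} splits into {0,3,4} and {1,2}.
Refine {0,3,4} on symbol q: members go to different blocks, giving {0,3} and {4}.
Stable partition: {0,3} | {6,7} | {1,2} | {4} — 4 equivalence classes.
7 and 6 lie in the same block of the stable partition, so they are equivalent — no string distinguishes them.

Yes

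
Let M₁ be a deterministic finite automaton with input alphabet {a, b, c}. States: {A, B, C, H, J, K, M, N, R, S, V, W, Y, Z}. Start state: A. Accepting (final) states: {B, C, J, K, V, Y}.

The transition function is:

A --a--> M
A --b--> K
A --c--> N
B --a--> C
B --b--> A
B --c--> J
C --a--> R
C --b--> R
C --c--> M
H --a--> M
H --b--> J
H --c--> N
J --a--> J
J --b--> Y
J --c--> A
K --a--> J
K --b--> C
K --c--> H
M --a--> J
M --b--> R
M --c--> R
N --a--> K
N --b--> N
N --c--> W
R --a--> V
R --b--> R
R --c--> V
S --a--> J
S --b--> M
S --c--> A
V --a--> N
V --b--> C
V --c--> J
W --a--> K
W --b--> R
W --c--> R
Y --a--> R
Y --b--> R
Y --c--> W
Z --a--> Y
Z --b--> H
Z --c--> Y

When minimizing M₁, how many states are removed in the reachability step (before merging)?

No path from A leads to B, S, Z; the other 11 states are all reachable.

3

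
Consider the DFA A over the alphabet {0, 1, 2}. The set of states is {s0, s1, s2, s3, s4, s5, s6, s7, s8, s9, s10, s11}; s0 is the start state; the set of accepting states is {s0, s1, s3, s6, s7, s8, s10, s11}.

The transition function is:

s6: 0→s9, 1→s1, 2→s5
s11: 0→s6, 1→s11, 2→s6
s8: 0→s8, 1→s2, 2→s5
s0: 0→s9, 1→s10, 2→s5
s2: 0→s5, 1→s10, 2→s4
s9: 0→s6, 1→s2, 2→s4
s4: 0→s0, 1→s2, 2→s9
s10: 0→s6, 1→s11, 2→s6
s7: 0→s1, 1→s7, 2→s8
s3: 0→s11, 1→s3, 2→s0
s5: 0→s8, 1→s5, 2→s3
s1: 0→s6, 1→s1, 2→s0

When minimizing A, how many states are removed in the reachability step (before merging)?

1

Starting at s0 and following transitions, the reachable set is {s0, s1, s2, s3, s4, s5, s6, s8, s9, s10, s11}. That leaves s7 unreachable — 1 in total.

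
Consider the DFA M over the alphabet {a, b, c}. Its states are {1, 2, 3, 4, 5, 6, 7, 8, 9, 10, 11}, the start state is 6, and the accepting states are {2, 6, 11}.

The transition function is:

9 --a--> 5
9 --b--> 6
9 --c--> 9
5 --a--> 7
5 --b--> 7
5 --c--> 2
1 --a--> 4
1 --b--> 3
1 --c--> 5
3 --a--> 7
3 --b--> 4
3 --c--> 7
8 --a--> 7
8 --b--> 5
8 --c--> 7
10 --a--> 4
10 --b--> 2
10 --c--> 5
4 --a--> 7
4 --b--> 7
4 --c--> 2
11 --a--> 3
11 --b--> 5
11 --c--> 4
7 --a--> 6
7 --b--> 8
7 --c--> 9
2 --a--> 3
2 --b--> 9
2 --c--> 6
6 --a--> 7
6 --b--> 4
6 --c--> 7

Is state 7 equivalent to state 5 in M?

States {1,10,11} cannot be reached from the start state, so discard them.
P0 = {2,6} | {3,4,5,7,8,9}.
Refine {2,6} on symbol c: members go to different blocks, giving {2} and {6}.
On input a, block {3,4,5,7,8,9} splits into {3,4,5,8,9} and {7}.
On input a, block {3,4,5,8,9} splits into {3,4,5,8} and {9}.
Split {3,4,5,8} by δ(·,b) → {3,8} and {4,5}.
No further refinement is possible. Final partition (6 blocks): {2} | {3,8} | {6} | {7} | {9} | {4,5}.
7 and 5 end up in different blocks, so they are distinguishable. For instance, the string 'a' is accepted from only 7.

No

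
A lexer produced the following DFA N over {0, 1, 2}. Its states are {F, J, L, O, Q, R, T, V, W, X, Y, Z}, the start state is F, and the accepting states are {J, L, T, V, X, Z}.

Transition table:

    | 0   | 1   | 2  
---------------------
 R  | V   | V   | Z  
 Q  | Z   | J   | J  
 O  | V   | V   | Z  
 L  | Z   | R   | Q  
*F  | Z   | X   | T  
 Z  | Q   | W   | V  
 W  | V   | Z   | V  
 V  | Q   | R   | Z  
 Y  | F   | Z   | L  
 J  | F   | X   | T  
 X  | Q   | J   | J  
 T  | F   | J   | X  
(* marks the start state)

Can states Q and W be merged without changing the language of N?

No

States {L,O,Y} cannot be reached from the start state, so discard them.
Initial partition by acceptance: {J,T,V,X,Z} | {F,Q,R,W}.
On input 1, block {J,T,V,X,Z} splits into {J,T,X} and {V,Z}.
Refine {F,Q,R,W} on symbol 1: members go to different blocks, giving {R,W} and {F,Q}.
No further refinement is possible. Final partition (4 blocks): {J,T,X} | {R,W} | {V,Z} | {F,Q}.
Q and W end up in different blocks, so they are distinguishable. For instance, the string '11' is accepted from only Q.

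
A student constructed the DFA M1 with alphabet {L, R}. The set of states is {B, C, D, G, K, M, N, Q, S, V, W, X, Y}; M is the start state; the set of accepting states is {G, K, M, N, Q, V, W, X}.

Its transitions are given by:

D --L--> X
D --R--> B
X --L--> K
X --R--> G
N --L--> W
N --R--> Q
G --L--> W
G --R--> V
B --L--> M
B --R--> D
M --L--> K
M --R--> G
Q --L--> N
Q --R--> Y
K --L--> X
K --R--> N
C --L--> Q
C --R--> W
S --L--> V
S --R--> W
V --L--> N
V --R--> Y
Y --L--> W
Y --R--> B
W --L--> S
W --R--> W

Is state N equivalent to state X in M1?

No

States {C} cannot be reached from the start state, so discard them.
P0 = {G,K,M,N,Q,V,W,X} | {B,D,S,Y}.
Refine {G,K,M,N,Q,V,W,X} on symbol L: members go to different blocks, giving {G,K,M,N,Q,V,X} and {W}.
Refine {G,K,M,N,Q,V,X} on symbol L: members go to different blocks, giving {K,M,Q,V,X} and {G,N}.
Refine {K,M,Q,V,X} on symbol L: members go to different blocks, giving {K,M,X} and {Q,V}.
On input L, block {B,D,S,Y} splits into {B,D} and {S} and {Y}.
No further refinement is possible. Final partition (7 blocks): {K,M,X} | {B,D} | {W} | {G,N} | {Q,V} | {S} | {Y}.
N and X end up in different blocks, so they are distinguishable. For instance, the string 'LL' is accepted from only X.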